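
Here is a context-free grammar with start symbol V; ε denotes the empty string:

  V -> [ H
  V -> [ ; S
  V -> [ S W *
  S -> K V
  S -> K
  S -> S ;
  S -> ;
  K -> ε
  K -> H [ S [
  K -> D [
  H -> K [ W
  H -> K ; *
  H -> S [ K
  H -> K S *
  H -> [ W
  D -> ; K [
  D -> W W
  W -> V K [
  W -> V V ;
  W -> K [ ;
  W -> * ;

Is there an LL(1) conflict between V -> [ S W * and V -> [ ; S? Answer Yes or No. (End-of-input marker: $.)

FIRST([ S W *) = { [ } and FIRST([ ; S) = { [ }.
Both contain [, so the two alternatives are not disjoint — LL(1) conflict.

Yes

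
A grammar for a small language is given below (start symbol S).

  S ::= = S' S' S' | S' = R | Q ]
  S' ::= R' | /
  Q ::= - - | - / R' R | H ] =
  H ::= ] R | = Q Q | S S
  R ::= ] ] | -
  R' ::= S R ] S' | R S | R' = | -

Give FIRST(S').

{ -, /, =, ] }

From S' ::= R': add FIRST(R') = { -, /, =, ] }.
S' ::= / contributes {/}.
Union: FIRST(S') = { -, /, =, ] }.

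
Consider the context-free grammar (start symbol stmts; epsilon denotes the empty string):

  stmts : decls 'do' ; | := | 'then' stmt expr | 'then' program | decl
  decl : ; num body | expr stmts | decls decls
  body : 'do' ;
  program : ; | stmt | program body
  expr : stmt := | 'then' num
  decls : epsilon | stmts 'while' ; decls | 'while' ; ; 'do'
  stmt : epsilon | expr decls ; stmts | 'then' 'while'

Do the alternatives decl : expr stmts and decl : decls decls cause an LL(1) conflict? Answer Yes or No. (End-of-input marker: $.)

Yes

FIRST(expr stmts) = { 'then', := } and FIRST(decls decls) = { 'do', 'then', 'while', :=, ;, epsilon }.
Both contain 'then', so the two alternatives are not disjoint — LL(1) conflict.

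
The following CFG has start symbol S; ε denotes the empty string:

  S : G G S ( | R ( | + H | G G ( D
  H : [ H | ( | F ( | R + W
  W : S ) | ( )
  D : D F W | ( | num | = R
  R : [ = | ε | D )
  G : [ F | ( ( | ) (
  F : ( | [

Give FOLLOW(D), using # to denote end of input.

{ #, (, ), [ }

In S : G G ( D: D is at the end, add FOLLOW(S) = { #, (, ) }.
In D : D F W: add FIRST(F W) = { (, [ }.
In R : D ): add FIRST()) = { ) }.
Union: FOLLOW(D) = { #, (, ), [ }.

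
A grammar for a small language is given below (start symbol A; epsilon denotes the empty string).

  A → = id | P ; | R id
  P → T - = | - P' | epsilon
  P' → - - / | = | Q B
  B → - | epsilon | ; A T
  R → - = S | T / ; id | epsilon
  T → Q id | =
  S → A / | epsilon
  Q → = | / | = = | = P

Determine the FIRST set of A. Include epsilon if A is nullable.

{ -, /, ;, =, id }

A → = id contributes {=}.
From A → P ;: P nullable, take FIRST(P) ∪ {;} = { -, /, ;, = }.
From A → R id: R nullable, take FIRST(R) ∪ {id} = { -, /, =, id }.
Union: FIRST(A) = { -, /, ;, =, id }.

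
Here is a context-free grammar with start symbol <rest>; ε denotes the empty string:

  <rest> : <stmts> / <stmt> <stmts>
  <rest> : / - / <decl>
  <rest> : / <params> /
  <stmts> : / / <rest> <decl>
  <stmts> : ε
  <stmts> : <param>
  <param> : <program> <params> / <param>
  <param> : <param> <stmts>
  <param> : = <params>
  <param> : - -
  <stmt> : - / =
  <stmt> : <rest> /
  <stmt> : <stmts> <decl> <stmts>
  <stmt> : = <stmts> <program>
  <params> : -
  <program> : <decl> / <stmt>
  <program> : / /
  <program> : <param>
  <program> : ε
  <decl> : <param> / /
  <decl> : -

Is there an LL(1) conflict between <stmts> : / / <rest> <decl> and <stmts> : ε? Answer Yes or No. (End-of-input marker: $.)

FIRST(/ / <rest> <decl>) = { / } and FIRST(ε) = { ε }.
The second alternative is nullable and FOLLOW(<stmts>) = { $, -, /, = } shares / with FIRST of the first — conflict.

Yes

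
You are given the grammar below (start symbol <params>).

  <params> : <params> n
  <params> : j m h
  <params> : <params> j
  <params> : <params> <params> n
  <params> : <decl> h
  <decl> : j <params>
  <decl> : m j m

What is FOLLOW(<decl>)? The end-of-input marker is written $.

In <params> : <decl> h: add FIRST(h) = { h }.
Union: FOLLOW(<decl>) = { h }.

{ h }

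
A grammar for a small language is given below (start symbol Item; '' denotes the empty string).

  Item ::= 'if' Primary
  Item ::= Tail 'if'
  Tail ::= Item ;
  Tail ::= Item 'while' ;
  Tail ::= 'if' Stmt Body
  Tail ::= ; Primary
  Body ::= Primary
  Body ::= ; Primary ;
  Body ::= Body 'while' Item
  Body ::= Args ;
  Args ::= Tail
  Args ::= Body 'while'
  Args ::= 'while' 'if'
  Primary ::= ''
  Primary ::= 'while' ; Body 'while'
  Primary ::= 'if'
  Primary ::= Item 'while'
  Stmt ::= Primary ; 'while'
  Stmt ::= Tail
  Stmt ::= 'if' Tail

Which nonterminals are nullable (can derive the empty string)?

{ Body, Primary }

Directly nullable (have an ''-production): Primary.
Body ::= Primary with every symbol nullable, so Body is nullable.
No other nonterminal has a production whose RHS symbols are all nullable.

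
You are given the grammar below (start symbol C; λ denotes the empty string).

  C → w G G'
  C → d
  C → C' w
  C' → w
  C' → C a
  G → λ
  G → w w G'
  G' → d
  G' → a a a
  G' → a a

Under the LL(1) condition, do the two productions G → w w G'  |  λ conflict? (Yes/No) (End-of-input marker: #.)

FIRST(w w G') = { w } and FIRST(λ) = { λ }.
The second is nullable but FOLLOW(G) = { a, d } is disjoint from FIRST of the first.

No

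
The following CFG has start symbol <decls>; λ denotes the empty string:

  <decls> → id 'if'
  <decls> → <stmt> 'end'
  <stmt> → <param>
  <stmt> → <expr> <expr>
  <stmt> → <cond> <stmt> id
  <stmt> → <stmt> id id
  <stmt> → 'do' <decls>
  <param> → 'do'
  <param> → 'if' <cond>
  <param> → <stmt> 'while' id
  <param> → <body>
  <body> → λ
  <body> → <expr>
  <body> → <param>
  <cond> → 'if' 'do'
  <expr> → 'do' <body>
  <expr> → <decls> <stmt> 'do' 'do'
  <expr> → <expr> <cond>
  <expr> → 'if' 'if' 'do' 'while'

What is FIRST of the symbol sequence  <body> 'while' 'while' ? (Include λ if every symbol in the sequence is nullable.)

Add FIRST(<body>)\{λ} = { 'do', 'end', 'if', 'while', id }; <body> is nullable, continue.
'while' is a terminal; add {'while'} and stop.

{ 'do', 'end', 'if', 'while', id }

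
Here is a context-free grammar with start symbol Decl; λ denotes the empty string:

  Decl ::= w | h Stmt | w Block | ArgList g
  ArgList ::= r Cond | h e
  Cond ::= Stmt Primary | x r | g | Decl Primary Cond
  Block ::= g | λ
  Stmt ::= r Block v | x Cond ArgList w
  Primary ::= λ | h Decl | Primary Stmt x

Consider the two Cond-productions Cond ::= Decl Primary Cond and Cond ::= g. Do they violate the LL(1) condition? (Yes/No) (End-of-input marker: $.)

FIRST(Decl Primary Cond) = { h, r, w } and FIRST(g) = { g }.
The FIRST sets are disjoint and neither alternative is nullable — no conflict.

No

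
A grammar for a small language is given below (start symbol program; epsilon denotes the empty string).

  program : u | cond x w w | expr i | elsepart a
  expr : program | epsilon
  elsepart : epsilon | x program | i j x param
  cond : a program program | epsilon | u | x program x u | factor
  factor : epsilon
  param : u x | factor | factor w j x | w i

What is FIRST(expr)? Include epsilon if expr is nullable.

From expr : program: add FIRST(program) = { a, i, u, x }.
expr : epsilon contributes epsilon.
Union: FIRST(expr) = { a, i, u, x, epsilon }.

{ a, i, u, x, epsilon }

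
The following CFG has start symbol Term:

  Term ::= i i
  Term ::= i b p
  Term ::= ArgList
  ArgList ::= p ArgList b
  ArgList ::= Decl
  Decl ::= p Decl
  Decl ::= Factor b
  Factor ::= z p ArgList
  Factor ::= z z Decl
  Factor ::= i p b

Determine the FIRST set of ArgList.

ArgList ::= p ArgList b contributes {p}.
From ArgList ::= Decl: add FIRST(Decl) = { i, p, z }.
Union: FIRST(ArgList) = { i, p, z }.

{ i, p, z }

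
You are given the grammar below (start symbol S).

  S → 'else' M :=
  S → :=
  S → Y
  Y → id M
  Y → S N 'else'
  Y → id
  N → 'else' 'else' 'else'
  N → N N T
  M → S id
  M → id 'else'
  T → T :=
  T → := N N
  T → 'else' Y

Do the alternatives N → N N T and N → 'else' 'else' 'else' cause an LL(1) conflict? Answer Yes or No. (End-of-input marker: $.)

Yes

FIRST(N N T) = { 'else' } and FIRST('else' 'else' 'else') = { 'else' }.
Both contain 'else', so the two alternatives are not disjoint — LL(1) conflict.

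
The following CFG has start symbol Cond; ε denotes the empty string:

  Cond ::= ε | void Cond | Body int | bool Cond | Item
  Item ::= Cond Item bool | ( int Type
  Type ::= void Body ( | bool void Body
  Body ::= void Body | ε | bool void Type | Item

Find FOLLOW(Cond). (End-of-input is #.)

{ #, (, bool, int, void }

Cond is the start symbol, so # ∈ FOLLOW(Cond).
In Cond ::= void Cond: Cond is at the end, add FOLLOW(Cond) = { #, (, bool, int, void }.
In Cond ::= bool Cond: Cond is at the end, add FOLLOW(Cond) = { #, (, bool, int, void }.
In Item ::= Cond Item bool: add FIRST(Item bool) = { (, bool, int, void }.
Union: FOLLOW(Cond) = { #, (, bool, int, void }.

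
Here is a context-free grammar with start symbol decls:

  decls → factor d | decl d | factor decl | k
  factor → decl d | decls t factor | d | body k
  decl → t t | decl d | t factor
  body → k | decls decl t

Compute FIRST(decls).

{ d, k, t }

From decls → factor d: add FIRST(factor) = { d, k, t }.
From decls → decl d: add FIRST(decl) = { t }.
From decls → factor decl: add FIRST(factor) = { d, k, t }.
decls → k contributes {k}.
Union: FIRST(decls) = { d, k, t }.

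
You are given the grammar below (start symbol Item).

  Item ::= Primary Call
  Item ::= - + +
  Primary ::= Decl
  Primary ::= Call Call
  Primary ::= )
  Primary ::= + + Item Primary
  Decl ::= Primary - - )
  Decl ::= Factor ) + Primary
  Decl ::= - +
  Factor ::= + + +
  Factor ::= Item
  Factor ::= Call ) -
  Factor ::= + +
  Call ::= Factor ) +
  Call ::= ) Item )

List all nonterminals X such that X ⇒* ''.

No nonterminal has an empty production or an RHS whose symbols are all nullable.

{ } (none)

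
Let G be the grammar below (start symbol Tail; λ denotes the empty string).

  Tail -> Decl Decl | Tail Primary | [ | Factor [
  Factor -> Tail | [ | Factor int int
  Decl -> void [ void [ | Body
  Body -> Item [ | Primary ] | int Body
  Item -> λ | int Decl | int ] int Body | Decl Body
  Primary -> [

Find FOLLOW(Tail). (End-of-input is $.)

Tail is the start symbol, so $ ∈ FOLLOW(Tail).
In Tail -> Tail Primary: add FIRST(Primary) = { [ }.
In Factor -> Tail: Tail is at the end, add FOLLOW(Factor) = { [, int }.
Union: FOLLOW(Tail) = { $, [, int }.

{ $, [, int }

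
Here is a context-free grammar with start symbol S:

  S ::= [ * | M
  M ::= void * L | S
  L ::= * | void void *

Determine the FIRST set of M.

{ [, void }

M ::= void * L contributes {void}.
From M ::= S: add FIRST(S) = { [, void }.
Union: FIRST(M) = { [, void }.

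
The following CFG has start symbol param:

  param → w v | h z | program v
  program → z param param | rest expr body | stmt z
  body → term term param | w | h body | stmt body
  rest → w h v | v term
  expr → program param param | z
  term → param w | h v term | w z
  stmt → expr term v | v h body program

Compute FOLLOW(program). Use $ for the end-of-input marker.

In param → program v: add FIRST(v) = { v }.
In expr → program param param: add FIRST(param param) = { h, v, w, z }.
In stmt → v h body program: program is at the end, add FOLLOW(stmt) = { h, v, w, z }.
Union: FOLLOW(program) = { h, v, w, z }.

{ h, v, w, z }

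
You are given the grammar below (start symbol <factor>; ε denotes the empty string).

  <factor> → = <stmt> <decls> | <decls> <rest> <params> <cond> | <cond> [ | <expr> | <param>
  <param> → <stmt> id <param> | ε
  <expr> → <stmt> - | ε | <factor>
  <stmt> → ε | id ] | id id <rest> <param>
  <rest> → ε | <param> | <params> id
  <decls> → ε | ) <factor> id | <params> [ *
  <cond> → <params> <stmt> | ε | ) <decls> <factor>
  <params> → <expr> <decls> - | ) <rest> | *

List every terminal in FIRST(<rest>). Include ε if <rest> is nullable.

{ ), *, -, =, [, id, ε }

<rest> → ε contributes ε.
From <rest> → <param>: add FIRST(<param>) = { id, ε } (including ε since <param> is nullable).
From <rest> → <params> id: add FIRST(<params>) = { ), *, -, =, [, id }.
Union: FIRST(<rest>) = { ), *, -, =, [, id, ε }.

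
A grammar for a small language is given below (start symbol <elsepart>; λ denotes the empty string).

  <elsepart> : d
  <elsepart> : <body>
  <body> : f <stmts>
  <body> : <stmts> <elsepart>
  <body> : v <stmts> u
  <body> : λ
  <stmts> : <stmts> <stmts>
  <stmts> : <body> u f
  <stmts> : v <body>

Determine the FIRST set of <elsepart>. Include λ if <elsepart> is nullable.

<elsepart> : d contributes {d}.
From <elsepart> : <body>: add FIRST(<body>) = { f, u, v, λ } (including λ since <body> is nullable).
Union: FIRST(<elsepart>) = { d, f, u, v, λ }.

{ d, f, u, v, λ }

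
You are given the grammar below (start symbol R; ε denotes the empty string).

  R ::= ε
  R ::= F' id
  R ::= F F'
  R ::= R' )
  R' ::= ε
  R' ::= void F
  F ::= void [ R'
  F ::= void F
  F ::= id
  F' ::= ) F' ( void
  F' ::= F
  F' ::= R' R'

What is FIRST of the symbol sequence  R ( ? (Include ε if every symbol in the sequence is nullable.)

{ (, ), id, void }

Add FIRST(R)\{ε} = { ), id, void }; R is nullable, continue.
( is a terminal; add {(} and stop.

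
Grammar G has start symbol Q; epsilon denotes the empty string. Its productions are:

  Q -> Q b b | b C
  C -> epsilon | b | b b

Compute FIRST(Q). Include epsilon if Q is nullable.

From Q -> Q b b: add FIRST(Q) = { b }.
Q -> b C contributes {b}.
Union: FIRST(Q) = { b }.

{ b }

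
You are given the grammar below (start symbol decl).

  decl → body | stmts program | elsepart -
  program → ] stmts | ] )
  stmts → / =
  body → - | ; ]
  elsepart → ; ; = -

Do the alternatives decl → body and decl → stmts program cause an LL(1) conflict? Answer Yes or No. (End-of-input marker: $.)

FIRST(body) = { -, ; } and FIRST(stmts program) = { / }.
The FIRST sets are disjoint and neither alternative is nullable — no conflict.

No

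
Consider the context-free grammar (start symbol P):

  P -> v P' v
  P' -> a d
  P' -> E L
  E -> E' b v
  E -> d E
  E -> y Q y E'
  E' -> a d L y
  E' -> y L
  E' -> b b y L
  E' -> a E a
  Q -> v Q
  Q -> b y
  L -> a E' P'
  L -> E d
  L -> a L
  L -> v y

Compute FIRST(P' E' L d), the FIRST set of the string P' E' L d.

{ a, b, d, y }

Add FIRST(P') = { a, b, d, y }; P' is not nullable, stop.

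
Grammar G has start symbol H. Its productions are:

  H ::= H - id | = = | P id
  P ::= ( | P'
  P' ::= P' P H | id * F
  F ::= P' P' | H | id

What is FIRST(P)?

P ::= ( contributes {(}.
From P ::= P': add FIRST(P') = { id }.
Union: FIRST(P) = { (, id }.

{ (, id }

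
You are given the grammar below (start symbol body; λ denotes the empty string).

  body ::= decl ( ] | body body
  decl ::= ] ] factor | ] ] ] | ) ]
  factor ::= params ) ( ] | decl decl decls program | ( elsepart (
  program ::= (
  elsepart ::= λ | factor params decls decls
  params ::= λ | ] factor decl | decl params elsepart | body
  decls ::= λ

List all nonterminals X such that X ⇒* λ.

{ decls, elsepart, params }

Directly nullable (have an λ-production): elsepart, params, decls.
No other nonterminal has a production whose RHS symbols are all nullable.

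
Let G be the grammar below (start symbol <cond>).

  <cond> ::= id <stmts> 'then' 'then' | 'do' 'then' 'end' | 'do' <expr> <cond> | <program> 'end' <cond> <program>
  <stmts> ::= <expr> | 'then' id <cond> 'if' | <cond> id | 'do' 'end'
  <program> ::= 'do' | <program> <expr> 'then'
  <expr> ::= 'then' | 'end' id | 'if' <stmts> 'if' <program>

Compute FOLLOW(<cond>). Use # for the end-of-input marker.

{ #, 'do', 'if', id }

<cond> is the start symbol, so # ∈ FOLLOW(<cond>).
In <cond> ::= 'do' <expr> <cond>: <cond> is at the end, add FOLLOW(<cond>) = { #, 'do', 'if', id }.
In <cond> ::= <program> 'end' <cond> <program>: add FIRST(<program>) = { 'do' }.
In <stmts> ::= 'then' id <cond> 'if': add FIRST('if') = { 'if' }.
In <stmts> ::= <cond> id: add FIRST(id) = { id }.
Union: FOLLOW(<cond>) = { #, 'do', 'if', id }.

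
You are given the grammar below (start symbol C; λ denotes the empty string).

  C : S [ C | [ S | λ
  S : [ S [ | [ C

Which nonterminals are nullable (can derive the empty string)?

{ C }

Directly nullable (have an λ-production): C.
No other nonterminal has a production whose RHS symbols are all nullable.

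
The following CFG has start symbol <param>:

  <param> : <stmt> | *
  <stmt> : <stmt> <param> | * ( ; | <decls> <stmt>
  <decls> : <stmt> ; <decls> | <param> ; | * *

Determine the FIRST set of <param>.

{ * }

From <param> : <stmt>: add FIRST(<stmt>) = { * }.
<param> : * contributes {*}.
Union: FIRST(<param>) = { * }.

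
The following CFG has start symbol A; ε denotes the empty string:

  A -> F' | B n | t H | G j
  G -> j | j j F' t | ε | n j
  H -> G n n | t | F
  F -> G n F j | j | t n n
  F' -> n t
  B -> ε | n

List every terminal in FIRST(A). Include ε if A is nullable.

{ j, n, t }

From A -> F': add FIRST(F') = { n }.
From A -> B n: B nullable, take FIRST(B) ∪ {n} = { n }.
A -> t H contributes {t}.
From A -> G j: G nullable, take FIRST(G) ∪ {j} = { j, n }.
Union: FIRST(A) = { j, n, t }.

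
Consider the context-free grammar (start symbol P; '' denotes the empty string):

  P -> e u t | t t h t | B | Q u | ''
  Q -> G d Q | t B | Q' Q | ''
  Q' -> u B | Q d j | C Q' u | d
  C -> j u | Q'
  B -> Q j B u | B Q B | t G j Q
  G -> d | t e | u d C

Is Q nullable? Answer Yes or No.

Q has an ''-production, so Q ⇒ ''.

Yes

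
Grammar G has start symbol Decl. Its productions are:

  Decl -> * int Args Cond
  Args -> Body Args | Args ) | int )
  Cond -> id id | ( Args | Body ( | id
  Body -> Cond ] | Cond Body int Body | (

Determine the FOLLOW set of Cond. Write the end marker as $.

In Decl -> * int Args Cond: Cond is at the end, add FOLLOW(Decl) = { $ }.
In Body -> Cond ]: add FIRST(]) = { ] }.
In Body -> Cond Body int Body: add FIRST(Body int Body) = { (, id }.
Union: FOLLOW(Cond) = { $, (, ], id }.

{ $, (, ], id }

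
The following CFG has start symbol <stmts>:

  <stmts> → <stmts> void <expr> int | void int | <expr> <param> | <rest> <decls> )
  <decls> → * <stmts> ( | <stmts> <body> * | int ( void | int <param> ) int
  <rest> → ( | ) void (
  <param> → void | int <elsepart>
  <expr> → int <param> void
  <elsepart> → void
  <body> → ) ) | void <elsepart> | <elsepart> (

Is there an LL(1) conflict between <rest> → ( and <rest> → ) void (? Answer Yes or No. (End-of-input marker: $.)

No

FIRST(() = { ( } and FIRST() void () = { ) }.
The FIRST sets are disjoint and neither alternative is nullable — no conflict.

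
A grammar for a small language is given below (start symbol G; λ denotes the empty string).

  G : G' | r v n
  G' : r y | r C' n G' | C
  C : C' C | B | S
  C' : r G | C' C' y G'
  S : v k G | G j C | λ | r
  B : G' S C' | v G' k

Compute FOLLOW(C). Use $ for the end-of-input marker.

In G' : C: C is at the end, add FOLLOW(G') = { $, j, k, n, r, v, y }.
In C : C' C: C is at the end, add FOLLOW(C) = { $, j, k, n, r, v, y }.
In S : G j C: C is at the end, add FOLLOW(S) = { $, j, k, n, r, v, y }.
Union: FOLLOW(C) = { $, j, k, n, r, v, y }.

{ $, j, k, n, r, v, y }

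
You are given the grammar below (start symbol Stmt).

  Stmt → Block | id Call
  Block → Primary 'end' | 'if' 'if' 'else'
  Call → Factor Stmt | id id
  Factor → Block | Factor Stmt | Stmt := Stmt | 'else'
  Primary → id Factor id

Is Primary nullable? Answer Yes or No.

No nonterminal in this grammar is nullable.
No production of Primary has an RHS whose symbols are all nullable, so Primary is not nullable.

No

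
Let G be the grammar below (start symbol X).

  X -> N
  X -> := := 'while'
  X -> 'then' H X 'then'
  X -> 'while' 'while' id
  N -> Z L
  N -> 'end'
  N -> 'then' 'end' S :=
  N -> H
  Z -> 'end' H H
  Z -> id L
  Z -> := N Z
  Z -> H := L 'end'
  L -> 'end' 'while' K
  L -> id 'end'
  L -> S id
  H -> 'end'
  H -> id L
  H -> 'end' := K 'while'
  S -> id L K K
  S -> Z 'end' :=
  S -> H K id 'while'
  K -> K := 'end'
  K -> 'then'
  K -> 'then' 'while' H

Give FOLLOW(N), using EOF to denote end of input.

{ EOF, 'end', 'then', :=, id }

In X -> N: N is at the end, add FOLLOW(X) = { EOF, 'then' }.
In Z -> := N Z: add FIRST(Z) = { 'end', :=, id }.
Union: FOLLOW(N) = { EOF, 'end', 'then', :=, id }.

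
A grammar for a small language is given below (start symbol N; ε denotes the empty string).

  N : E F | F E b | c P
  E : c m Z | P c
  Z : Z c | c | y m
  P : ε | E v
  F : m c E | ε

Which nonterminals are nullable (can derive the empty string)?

Directly nullable (have an ε-production): P, F.
No other nonterminal has a production whose RHS symbols are all nullable.

{ F, P }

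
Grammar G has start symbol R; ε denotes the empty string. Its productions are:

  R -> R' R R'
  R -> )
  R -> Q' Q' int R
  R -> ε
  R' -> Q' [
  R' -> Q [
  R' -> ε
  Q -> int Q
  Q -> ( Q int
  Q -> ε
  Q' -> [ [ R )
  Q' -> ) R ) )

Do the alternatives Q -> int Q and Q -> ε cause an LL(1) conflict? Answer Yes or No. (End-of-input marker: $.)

Yes

FIRST(int Q) = { int } and FIRST(ε) = { ε }.
The second alternative is nullable and FOLLOW(Q) = { [, int } shares int with FIRST of the first — conflict.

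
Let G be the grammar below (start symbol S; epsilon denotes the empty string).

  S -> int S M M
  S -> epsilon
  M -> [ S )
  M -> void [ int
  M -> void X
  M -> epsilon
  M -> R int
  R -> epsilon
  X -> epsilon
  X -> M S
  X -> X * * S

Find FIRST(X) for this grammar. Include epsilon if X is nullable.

{ *, [, int, void, epsilon }

X -> epsilon contributes epsilon.
From X -> M S: M, S nullable, take FIRST(M) ∪ FIRST(S) = { [, int, void }; also epsilon since the whole RHS is nullable.
From X -> X * * S: X nullable, take FIRST(X) ∪ {*} = { *, [, int, void }.
Union: FIRST(X) = { *, [, int, void, epsilon }.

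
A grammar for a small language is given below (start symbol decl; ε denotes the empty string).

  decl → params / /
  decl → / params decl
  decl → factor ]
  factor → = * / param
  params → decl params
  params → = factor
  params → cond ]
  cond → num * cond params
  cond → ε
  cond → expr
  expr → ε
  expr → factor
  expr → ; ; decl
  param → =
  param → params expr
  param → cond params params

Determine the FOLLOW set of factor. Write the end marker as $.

In decl → factor ]: add FIRST(]) = { ] }.
In params → = factor: factor is at the end, add FOLLOW(params) = { /, ;, =, ], num }.
In expr → factor: factor is at the end, add FOLLOW(expr) = { /, ;, =, ], num }.
Union: FOLLOW(factor) = { /, ;, =, ], num }.

{ /, ;, =, ], num }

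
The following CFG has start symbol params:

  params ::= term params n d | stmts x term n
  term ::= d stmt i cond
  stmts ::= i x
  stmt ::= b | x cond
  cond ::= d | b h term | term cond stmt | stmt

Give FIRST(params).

{ d, i }

From params ::= term params n d: add FIRST(term) = { d }.
From params ::= stmts x term n: add FIRST(stmts) = { i }.
Union: FIRST(params) = { d, i }.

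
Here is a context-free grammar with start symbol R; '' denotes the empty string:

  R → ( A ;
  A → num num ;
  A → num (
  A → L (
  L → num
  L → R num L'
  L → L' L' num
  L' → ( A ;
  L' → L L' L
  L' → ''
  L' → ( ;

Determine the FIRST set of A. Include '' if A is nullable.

A → num num ; contributes {num}.
A → num ( contributes {num}.
From A → L (: add FIRST(L) = { (, num }.
Union: FIRST(A) = { (, num }.

{ (, num }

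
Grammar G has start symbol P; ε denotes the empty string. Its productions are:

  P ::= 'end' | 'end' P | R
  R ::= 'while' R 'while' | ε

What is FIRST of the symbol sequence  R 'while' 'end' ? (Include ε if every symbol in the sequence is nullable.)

Add FIRST(R)\{ε} = { 'while' }; R is nullable, continue.
'while' is a terminal; add {'while'} and stop.

{ 'while' }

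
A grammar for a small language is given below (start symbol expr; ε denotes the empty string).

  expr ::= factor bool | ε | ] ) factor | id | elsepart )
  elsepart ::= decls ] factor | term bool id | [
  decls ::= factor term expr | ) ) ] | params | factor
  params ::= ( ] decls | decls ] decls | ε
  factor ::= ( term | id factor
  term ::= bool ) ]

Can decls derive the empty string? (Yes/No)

decls ::= params and each of params is nullable, so decls ⇒* ε.

Yes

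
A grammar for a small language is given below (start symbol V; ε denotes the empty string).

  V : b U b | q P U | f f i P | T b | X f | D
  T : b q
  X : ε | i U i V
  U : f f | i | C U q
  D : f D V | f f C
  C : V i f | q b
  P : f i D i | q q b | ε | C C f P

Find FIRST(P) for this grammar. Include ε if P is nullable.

{ b, f, i, q, ε }

P : f i D i contributes {f}.
P : q q b contributes {q}.
P : ε contributes ε.
From P : C C f P: add FIRST(C) = { b, f, i, q }.
Union: FIRST(P) = { b, f, i, q, ε }.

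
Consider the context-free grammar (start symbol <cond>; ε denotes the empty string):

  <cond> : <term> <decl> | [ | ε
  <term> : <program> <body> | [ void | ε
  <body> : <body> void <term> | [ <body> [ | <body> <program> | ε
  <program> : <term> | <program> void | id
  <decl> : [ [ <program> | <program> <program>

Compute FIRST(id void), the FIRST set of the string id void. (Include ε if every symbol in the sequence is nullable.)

id is a terminal; add {id} and stop.

{ id }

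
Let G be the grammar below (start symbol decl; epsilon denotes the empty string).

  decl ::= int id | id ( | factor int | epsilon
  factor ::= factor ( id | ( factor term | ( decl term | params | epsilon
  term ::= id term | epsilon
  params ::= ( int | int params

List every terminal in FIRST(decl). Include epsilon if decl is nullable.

decl ::= int id contributes {int}.
decl ::= id ( contributes {id}.
From decl ::= factor int: factor nullable, take FIRST(factor) ∪ {int} = { (, int }.
decl ::= epsilon contributes epsilon.
Union: FIRST(decl) = { (, id, int, epsilon }.

{ (, id, int, epsilon }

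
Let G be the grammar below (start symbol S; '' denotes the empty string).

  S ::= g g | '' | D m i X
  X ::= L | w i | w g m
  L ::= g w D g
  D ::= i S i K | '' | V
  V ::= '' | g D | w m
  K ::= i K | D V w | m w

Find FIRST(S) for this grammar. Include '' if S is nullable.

S ::= g g contributes {g}.
S ::= '' contributes ''.
From S ::= D m i X: D nullable, take FIRST(D) ∪ {m} = { g, i, m, w }.
Union: FIRST(S) = { g, i, m, w, '' }.

{ g, i, m, w, '' }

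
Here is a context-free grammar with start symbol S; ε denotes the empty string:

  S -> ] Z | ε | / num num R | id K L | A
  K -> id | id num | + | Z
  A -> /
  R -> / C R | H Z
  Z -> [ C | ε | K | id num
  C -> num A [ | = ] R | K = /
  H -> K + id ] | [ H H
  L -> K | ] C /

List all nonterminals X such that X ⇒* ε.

Directly nullable (have an ε-production): S, Z.
L -> K with every symbol nullable, so L is nullable.
K -> Z with every symbol nullable, so K is nullable.
No other nonterminal has a production whose RHS symbols are all nullable.

{ K, L, S, Z }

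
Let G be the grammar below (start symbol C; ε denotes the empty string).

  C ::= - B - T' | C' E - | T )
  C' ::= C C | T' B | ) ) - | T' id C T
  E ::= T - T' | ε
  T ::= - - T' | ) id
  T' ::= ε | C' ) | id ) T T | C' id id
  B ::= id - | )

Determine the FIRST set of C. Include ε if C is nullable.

C ::= - B - T' contributes {-}.
From C ::= C' E -: add FIRST(C') = { ), -, id }.
From C ::= T ): add FIRST(T) = { ), - }.
Union: FIRST(C) = { ), -, id }.

{ ), -, id }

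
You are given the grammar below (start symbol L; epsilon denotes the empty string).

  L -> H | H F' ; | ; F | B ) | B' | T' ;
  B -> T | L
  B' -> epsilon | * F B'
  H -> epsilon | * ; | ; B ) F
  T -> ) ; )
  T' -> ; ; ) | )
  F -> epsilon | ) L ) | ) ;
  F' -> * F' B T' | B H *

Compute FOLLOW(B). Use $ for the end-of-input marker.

{ ), *, ; }

In L -> B ): add FIRST()) = { ) }.
In H -> ; B ) F: add FIRST() F) = { ) }.
In F' -> * F' B T': add FIRST(T') = { ), ; }.
In F' -> B H *: add FIRST(H *) = { *, ; }.
Union: FOLLOW(B) = { ), *, ; }.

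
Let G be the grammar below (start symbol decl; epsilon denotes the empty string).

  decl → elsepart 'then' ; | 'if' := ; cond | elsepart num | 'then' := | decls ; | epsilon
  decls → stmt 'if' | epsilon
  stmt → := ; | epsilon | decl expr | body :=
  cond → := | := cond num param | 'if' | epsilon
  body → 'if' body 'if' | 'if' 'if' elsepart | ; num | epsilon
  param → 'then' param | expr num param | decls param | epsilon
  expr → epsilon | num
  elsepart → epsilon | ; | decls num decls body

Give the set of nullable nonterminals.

Directly nullable (have an epsilon-production): decl, decls, stmt, cond, body, param, expr, elsepart.

{ body, cond, decl, decls, elsepart, expr, param, stmt }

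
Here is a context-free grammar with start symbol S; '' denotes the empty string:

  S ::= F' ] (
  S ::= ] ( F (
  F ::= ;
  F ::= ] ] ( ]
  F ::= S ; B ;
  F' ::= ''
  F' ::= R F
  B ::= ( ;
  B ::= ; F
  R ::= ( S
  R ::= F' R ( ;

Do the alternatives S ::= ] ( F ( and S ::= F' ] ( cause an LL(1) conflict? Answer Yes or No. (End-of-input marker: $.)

Yes

FIRST(] ( F () = { ] } and FIRST(F' ] () = { (, ] }.
Both contain ], so the two alternatives are not disjoint — LL(1) conflict.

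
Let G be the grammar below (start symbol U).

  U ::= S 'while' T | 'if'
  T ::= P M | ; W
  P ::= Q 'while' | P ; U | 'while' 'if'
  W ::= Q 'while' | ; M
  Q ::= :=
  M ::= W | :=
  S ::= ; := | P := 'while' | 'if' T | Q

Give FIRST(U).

From U ::= S 'while' T: add FIRST(S) = { 'if', 'while', :=, ; }.
U ::= 'if' contributes {'if'}.
Union: FIRST(U) = { 'if', 'while', :=, ; }.

{ 'if', 'while', :=, ; }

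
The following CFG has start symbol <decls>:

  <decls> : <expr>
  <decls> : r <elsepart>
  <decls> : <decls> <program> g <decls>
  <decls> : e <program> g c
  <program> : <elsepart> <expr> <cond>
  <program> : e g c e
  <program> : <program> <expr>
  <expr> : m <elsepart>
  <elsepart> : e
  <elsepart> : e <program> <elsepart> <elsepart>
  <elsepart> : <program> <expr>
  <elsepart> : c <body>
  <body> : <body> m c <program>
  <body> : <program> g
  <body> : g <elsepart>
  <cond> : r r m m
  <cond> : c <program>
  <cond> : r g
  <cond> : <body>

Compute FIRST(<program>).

{ c, e }

From <program> : <elsepart> <expr> <cond>: add FIRST(<elsepart>) = { c, e }.
<program> : e g c e contributes {e}.
From <program> : <program> <expr>: add FIRST(<program>) = { c, e }.
Union: FIRST(<program>) = { c, e }.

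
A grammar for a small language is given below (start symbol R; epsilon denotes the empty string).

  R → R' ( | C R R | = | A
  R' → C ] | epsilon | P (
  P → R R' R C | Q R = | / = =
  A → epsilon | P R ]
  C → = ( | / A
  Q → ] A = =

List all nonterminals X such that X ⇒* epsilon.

{ A, R, R' }

Directly nullable (have an epsilon-production): R', A.
R → A with every symbol nullable, so R is nullable.
No other nonterminal has a production whose RHS symbols are all nullable.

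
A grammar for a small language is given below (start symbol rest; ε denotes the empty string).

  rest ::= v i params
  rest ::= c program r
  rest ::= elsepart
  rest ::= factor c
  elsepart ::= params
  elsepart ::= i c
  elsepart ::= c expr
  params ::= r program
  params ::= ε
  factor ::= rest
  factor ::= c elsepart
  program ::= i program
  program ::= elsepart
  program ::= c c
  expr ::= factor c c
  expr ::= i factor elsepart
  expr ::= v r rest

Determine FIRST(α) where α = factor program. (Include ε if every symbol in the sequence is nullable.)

Add FIRST(factor)\{ε} = { c, i, r, v }; factor is nullable, continue.
Add FIRST(program)\{ε} = { c, i, r }; program is nullable, continue.
Every symbol is nullable, so include ε.

{ c, i, r, v, ε }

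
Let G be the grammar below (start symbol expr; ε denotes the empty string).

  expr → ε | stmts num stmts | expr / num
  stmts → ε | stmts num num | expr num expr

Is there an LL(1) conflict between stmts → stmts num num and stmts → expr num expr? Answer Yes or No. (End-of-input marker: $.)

FIRST(stmts num num) = { /, num } and FIRST(expr num expr) = { /, num }.
Both contain /, so the two alternatives are not disjoint — LL(1) conflict.

Yes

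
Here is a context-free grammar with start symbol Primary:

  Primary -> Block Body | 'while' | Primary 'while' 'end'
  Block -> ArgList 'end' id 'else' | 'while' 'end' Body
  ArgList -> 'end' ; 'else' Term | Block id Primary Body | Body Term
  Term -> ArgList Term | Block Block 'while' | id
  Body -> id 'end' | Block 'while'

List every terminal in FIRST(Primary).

{ 'end', 'while', id }

From Primary -> Block Body: add FIRST(Block) = { 'end', 'while', id }.
Primary -> 'while' contributes {'while'}.
From Primary -> Primary 'while' 'end': add FIRST(Primary) = { 'end', 'while', id }.
Union: FIRST(Primary) = { 'end', 'while', id }.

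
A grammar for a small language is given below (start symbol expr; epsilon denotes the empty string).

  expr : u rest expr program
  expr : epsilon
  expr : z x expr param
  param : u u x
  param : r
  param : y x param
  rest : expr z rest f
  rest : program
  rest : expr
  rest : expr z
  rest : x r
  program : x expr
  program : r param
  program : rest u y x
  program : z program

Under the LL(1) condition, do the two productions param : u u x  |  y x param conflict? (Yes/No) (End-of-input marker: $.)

FIRST(u u x) = { u } and FIRST(y x param) = { y }.
The FIRST sets are disjoint and neither alternative is nullable — no conflict.

No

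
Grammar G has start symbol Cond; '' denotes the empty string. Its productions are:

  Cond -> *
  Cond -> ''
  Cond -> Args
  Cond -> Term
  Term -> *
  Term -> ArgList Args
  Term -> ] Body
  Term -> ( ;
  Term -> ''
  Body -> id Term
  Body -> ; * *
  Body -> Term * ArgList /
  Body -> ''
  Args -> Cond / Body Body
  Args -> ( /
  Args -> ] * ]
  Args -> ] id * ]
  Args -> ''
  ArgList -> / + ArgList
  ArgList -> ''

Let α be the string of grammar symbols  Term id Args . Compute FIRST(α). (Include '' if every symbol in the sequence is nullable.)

{ (, *, /, ], id }

Add FIRST(Term)\{''} = { (, *, /, ] }; Term is nullable, continue.
id is a terminal; add {id} and stop.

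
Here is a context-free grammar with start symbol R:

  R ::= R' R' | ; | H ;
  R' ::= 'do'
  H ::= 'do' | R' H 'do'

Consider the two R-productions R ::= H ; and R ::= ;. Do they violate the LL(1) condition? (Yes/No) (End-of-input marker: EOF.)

FIRST(H ;) = { 'do' } and FIRST(;) = { ; }.
The FIRST sets are disjoint and neither alternative is nullable — no conflict.

No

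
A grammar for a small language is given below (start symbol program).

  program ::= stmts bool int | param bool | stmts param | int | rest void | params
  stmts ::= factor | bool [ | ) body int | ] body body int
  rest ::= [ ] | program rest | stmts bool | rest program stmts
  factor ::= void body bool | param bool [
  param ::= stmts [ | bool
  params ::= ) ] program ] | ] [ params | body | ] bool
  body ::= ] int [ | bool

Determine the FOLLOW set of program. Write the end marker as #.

program is the start symbol, so # ∈ FOLLOW(program).
In rest ::= program rest: add FIRST(rest) = { ), [, ], bool, int, void }.
In rest ::= rest program stmts: add FIRST(stmts) = { ), ], bool, void }.
In params ::= ) ] program ]: add FIRST(]) = { ] }.
Union: FOLLOW(program) = { #, ), [, ], bool, int, void }.

{ #, ), [, ], bool, int, void }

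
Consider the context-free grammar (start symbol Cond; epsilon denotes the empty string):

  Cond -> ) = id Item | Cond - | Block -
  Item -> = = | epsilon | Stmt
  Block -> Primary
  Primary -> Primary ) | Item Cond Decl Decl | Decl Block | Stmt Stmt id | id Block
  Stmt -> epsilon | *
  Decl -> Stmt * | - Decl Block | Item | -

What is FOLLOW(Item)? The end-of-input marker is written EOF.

{ EOF, ), *, -, =, id }

In Cond -> ) = id Item: Item is at the end, add FOLLOW(Cond) = { EOF, ), *, -, =, id }.
In Primary -> Item Cond Decl Decl: add FIRST(Cond Decl Decl) = { ), *, -, =, id }.
In Decl -> Item: Item is at the end, add FOLLOW(Decl) = { ), *, -, =, id }.
Union: FOLLOW(Item) = { EOF, ), *, -, =, id }.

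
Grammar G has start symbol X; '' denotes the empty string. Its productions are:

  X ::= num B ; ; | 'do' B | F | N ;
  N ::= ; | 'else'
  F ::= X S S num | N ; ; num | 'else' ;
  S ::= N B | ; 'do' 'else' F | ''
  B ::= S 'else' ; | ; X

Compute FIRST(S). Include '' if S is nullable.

From S ::= N B: add FIRST(N) = { 'else', ; }.
S ::= ; 'do' 'else' F contributes {;}.
S ::= '' contributes ''.
Union: FIRST(S) = { 'else', ;, '' }.

{ 'else', ;, '' }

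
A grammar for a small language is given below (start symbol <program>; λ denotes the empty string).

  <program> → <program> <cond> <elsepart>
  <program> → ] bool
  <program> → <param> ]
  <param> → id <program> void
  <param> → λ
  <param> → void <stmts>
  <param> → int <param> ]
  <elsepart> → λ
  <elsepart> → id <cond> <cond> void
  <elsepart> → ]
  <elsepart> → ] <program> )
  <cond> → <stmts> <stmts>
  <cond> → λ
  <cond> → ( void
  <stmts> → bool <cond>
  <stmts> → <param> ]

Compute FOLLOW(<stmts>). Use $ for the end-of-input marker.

{ $, (, ), ], bool, id, int, void }

In <param> → void <stmts>: <stmts> is at the end, add FOLLOW(<param>) = { ] }.
In <cond> → <stmts> <stmts>: add FIRST(<stmts>) = { ], bool, id, int, void }.
In <cond> → <stmts> <stmts>: <stmts> is at the end, add FOLLOW(<cond>) = { $, (, ), ], bool, id, int, void }.
Union: FOLLOW(<stmts>) = { $, (, ), ], bool, id, int, void }.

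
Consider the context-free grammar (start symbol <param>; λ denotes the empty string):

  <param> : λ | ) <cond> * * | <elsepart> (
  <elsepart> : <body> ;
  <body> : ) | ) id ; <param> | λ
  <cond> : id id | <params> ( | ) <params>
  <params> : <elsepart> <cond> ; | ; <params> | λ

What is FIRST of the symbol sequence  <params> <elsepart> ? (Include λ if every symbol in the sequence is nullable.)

{ ), ; }

Add FIRST(<params>)\{λ} = { ), ; }; <params> is nullable, continue.
Add FIRST(<elsepart>) = { ), ; }; <elsepart> is not nullable, stop.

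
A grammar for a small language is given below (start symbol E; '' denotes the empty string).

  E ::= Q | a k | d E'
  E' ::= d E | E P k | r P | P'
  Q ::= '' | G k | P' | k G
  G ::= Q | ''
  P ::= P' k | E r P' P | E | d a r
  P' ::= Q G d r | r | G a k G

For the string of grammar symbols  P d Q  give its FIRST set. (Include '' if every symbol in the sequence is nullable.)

Add FIRST(P)\{''} = { a, d, k, r }; P is nullable, continue.
d is a terminal; add {d} and stop.

{ a, d, k, r }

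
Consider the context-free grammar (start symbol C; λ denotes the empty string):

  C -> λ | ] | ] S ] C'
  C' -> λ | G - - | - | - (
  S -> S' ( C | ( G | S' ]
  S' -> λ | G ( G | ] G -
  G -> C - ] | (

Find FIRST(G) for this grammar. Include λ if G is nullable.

{ (, -, ] }

From G -> C - ]: C nullable, take FIRST(C) ∪ {-} = { -, ] }.
G -> ( contributes {(}.
Union: FIRST(G) = { (, -, ] }.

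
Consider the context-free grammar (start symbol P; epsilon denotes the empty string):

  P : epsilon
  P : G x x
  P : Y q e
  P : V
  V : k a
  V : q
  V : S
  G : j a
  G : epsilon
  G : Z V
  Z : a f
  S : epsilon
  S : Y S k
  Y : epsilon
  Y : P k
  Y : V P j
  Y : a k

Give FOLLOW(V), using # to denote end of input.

In P : V: V is at the end, add FOLLOW(P) = { #, j, k }.
In G : Z V: V is at the end, add FOLLOW(G) = { x }.
In Y : V P j: add FIRST(P j) = { a, j, k, q, x }.
Union: FOLLOW(V) = { #, a, j, k, q, x }.

{ #, a, j, k, q, x }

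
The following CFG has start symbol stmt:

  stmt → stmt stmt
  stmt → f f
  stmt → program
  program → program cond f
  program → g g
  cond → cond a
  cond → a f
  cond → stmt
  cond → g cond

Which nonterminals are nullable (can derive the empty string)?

No nonterminal has an empty production or an RHS whose symbols are all nullable.

{ } (none)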